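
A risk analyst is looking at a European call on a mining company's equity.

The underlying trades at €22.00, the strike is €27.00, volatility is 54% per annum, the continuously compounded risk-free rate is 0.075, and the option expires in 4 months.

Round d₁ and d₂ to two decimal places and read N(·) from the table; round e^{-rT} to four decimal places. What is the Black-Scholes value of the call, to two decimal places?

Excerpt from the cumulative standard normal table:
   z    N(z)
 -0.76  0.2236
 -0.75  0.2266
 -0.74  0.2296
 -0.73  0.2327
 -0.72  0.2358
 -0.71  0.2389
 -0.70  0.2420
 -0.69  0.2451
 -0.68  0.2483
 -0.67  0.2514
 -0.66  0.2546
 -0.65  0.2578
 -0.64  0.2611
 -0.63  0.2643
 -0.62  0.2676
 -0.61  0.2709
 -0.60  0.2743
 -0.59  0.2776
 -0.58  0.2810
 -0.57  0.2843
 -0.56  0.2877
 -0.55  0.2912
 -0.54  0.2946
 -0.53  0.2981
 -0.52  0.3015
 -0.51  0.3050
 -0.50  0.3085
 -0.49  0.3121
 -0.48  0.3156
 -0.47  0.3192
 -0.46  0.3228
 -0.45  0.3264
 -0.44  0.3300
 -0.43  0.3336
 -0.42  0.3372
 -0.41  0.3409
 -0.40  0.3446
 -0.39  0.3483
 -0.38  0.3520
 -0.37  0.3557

€1.29

σ√T = 0.54 × 0.5774 = 0.3118
d₁ = [ln(22/27) + (0.075 + 0.54²/2)·0.3333] / 0.3118 = [-0.2048 + 0.0736] / 0.3118 = -0.4208 ≈ -0.42
d₂ = d₁ − σ√T = -0.4208 − 0.3118 = -0.7326 ≈ -0.73
exp(−rT) = exp(−0.075·0.3333) = 0.9753
N(d₁) = N(-0.42) = 0.3372;  N(d₂) = N(-0.73) = 0.2327
C = 22·0.3372 − 27·0.9753·0.2327 = 7.4184 − 6.1277 = 1.2907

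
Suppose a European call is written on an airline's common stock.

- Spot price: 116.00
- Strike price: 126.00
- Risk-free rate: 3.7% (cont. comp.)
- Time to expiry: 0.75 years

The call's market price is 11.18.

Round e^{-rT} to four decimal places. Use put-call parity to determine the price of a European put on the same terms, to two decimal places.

17.73

exp(−rT) = exp(−0.037·0.75) = 0.9726
Put-call parity: C − P = S − K·e^(−rT) = 116 − 126·0.9726 = 116 − 122.5476 = -6.5476
P = C − (C − P) = 11.18 − (-6.5476) = 17.7276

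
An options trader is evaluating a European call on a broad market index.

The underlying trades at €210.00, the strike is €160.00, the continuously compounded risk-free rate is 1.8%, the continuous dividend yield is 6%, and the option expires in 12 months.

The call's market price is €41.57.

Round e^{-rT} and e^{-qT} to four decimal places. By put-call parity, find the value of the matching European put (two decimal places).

€0.94

e^(−qT) = e^(−0.06·1) = 0.9418;  e^(−rT) = e^(−0.018·1) = 0.9822
Put-call parity: C − P = S·e^(−qT) − K·e^(−rT) = 210·0.9418 − 160·0.9822 = 197.7780 − 157.1520 = 40.6260
P = C − (C − P) = 41.57 − (40.6260) = 0.9440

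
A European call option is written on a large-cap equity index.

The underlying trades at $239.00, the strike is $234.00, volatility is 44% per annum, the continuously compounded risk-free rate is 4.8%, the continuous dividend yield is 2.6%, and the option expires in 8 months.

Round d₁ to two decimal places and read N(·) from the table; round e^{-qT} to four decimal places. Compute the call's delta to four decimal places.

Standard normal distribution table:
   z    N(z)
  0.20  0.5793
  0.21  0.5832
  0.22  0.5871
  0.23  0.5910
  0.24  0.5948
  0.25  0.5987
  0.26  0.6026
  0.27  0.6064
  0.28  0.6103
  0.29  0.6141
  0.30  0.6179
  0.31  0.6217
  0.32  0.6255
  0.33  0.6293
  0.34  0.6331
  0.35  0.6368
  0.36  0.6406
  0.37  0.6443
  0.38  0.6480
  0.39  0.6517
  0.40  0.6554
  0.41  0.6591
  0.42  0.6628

σ√T = 0.44·√0.6667 = 0.3593
ln(S/K) + (r − q + σ²/2)T = ln(239/234) + (0.048 − 0.026 + 0.44²/2)·0.6667 = 0.0211 + 0.0792 = 0.1003
d₁ = 0.1003 / 0.3593 = 0.2793 which rounds to 0.28
N(d₁) = N(0.28) = 0.6103
Δ_call = exp(−qT)·N(d₁) = 0.9828·0.6103 = 0.5998

0.5998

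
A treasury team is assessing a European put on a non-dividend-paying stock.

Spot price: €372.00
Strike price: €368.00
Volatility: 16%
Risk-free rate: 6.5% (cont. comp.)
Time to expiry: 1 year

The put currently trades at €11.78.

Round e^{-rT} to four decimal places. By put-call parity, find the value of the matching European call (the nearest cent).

€38.93

e^(−rT) = e^(−0.065·1) = 0.9371
Put-call parity: C − P = S − K·e^(−rT) = 372 − 368·0.9371 = 372 − 344.8528 = 27.1472
C = P + (C − P) = 11.78 + (27.1472) = 38.9272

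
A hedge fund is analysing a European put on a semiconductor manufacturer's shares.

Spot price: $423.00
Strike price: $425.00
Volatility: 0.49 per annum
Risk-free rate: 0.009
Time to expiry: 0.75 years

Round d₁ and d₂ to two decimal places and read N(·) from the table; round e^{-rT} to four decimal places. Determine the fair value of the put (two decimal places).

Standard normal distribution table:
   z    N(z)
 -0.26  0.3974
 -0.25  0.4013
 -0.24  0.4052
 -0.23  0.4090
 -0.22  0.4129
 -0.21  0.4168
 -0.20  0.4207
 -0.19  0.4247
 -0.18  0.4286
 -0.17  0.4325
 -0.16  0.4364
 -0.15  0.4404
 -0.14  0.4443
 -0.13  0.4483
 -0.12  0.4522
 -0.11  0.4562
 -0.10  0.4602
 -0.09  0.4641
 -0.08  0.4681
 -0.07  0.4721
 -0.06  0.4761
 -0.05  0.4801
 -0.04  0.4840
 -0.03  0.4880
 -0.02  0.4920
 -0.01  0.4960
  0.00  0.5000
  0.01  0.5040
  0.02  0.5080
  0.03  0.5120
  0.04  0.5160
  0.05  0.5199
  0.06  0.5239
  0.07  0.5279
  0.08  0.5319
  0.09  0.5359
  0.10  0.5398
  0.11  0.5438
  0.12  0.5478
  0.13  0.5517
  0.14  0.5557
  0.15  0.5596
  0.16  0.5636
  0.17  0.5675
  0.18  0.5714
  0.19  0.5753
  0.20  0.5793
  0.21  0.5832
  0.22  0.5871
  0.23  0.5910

$71.54

T = 0.75;  σ√T = 0.4244
d₁ = [ln(423/425) + (0.009 + 0.49²/2)·0.75] / 0.4244 = [-0.0047 + 0.0968] / 0.4244 = 0.2170 which rounds to 0.22
d₂ = d₁ − σ√T = 0.2170 − 0.4244 = -0.2074 which rounds to -0.21
exp(−rT) = exp(−0.009·0.75) = 0.9933
N(−d₂) = N(0.21) = 0.5832;  N(−d₁) = N(-0.22) = 0.4129
P = 425·0.9933·0.5832 − 423·0.4129 = 246.1993 − 174.6567 = 71.5426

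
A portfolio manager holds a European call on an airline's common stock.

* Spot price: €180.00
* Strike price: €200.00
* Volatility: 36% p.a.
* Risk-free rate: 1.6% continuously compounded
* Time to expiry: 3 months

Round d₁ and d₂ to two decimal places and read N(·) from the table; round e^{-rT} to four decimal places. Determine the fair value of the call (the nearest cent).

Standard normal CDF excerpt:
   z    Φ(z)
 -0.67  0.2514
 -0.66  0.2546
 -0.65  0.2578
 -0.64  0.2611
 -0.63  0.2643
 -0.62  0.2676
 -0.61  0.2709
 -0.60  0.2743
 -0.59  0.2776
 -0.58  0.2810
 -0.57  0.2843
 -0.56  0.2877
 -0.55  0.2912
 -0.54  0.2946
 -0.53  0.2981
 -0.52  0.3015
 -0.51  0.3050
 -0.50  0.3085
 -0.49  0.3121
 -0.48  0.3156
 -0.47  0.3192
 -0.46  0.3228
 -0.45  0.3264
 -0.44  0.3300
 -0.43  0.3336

σ√T = 0.36·√0.25 = 0.1800
ln(S/K) + (r + σ²/2)T = ln(180/200) + (0.016 + 0.36²/2)·0.25 = -0.1054 + 0.0202 = -0.0852
d₁ = -0.0852 / 0.1800 = -0.4731 which rounds to -0.47
d₂ = d₁ − σ√T = -0.4731 − 0.1800 = -0.6531 which rounds to -0.65
e^(−rT) = e^(−0.016·0.25) = 0.9960
N(d₁) = N(-0.47) = 0.3192;  N(d₂) = N(-0.65) = 0.2578
C = 180·0.3192 − 200·0.9960·0.2578 = 57.4560 − 51.3538 = 6.1022

€6.10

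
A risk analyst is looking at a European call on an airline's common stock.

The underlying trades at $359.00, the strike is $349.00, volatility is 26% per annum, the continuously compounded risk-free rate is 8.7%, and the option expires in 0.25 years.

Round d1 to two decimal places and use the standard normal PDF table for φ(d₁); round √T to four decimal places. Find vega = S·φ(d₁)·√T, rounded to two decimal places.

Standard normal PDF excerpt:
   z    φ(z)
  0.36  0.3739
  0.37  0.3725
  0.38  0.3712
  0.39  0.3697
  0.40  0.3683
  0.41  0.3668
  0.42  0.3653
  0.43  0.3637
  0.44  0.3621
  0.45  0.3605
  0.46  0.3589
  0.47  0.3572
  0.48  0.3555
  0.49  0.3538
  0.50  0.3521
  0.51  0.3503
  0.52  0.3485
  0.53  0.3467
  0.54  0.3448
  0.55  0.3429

σ√T = 0.26 × 0.5000 = 0.1300
d₁ = [ln(359/349) + (0.087 + ½·0.26²)·0.25] / (σ√T) = (0.0283 + 0.0302) / 0.1300 = 0.4496 → 0.45
√T = √0.25 = 0.5000
φ(d₁) = φ(0.45) = 0.3605
vega = S·φ(d₁)·√T = 359·0.3605·0.5000 = 64.7097
(Call and put vega coincide under Black-Scholes.)

64.71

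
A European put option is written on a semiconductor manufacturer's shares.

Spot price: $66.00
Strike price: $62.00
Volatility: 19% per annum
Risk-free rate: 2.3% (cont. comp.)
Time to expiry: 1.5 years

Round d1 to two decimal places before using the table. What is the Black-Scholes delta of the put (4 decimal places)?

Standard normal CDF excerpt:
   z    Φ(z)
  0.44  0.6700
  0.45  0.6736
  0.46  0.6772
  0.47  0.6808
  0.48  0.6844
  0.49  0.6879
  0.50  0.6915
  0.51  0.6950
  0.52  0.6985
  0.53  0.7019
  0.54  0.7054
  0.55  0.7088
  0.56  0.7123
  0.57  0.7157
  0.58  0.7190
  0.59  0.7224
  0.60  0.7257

σ√T = 0.19·√1.5 = 0.2327
d₁ = [ln(66/62) + (0.023 + ½·0.19²)·1.5] / (σ√T) = (0.0625 + 0.0616) / 0.2327 = 0.5333 ≈ 0.53
N(d₁) = N(0.53) = 0.7019
Δ_put = N(d₁) − 1 = 0.7019 − 1 = -0.2981

-0.2981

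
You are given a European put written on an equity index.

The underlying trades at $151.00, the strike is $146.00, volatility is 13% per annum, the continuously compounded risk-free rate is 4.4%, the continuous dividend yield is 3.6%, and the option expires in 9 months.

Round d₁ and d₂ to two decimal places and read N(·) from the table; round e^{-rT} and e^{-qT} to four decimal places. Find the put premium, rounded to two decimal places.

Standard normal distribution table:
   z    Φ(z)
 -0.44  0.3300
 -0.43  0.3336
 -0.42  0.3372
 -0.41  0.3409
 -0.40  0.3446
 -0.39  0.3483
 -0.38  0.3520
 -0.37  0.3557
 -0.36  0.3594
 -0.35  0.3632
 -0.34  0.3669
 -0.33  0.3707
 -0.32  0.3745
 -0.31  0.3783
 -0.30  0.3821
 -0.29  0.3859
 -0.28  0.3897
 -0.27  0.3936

σ√T = 0.13 × 0.8660 = 0.1126
d₁ = [ln(151/146) + (0.044 − 0.036 + ½·0.13²)·0.75] / (σ√T) = (0.0337 + 0.0123) / 0.1126 = 0.4087 → 0.41
d₂ = 0.4087 − 0.1126 = 0.2961 → 0.30
e^(−qT) = e^(−0.036·0.75) = 0.9734;  e^(−rT) = e^(−0.044·0.75) = 0.9675
N(−d₂) = N(-0.30) = 0.3821;  N(−d₁) = N(-0.41) = 0.3409
P = 146·0.9675·0.3821 − 151·0.9734·0.3409 = 53.9735 − 50.1066 = 3.8669

$3.87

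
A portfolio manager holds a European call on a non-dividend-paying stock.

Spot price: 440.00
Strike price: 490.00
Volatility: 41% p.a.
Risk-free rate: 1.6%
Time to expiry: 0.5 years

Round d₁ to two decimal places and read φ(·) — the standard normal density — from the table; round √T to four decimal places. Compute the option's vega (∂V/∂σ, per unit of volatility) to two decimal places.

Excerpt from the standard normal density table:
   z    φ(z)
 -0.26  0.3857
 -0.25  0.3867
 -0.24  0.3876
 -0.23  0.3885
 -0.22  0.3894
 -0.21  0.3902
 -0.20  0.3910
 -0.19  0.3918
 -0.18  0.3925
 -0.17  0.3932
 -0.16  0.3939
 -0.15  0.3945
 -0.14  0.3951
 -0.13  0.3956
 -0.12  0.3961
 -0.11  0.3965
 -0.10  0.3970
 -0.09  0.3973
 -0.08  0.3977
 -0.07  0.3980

σ√T = 0.41·√0.5 = 0.2899
d₁ = [ln(440/490) + (0.016 + 0.41²/2)·0.5] / 0.2899 = [-0.1076 + 0.0500] / 0.2899 = -0.1987 ≈ -0.20
√T = √0.5 = 0.7071
φ(d₁) = φ(-0.20) = 0.3910
vega = S·φ(d₁)·√T = 440·0.3910·0.7071 = 121.6495

121.65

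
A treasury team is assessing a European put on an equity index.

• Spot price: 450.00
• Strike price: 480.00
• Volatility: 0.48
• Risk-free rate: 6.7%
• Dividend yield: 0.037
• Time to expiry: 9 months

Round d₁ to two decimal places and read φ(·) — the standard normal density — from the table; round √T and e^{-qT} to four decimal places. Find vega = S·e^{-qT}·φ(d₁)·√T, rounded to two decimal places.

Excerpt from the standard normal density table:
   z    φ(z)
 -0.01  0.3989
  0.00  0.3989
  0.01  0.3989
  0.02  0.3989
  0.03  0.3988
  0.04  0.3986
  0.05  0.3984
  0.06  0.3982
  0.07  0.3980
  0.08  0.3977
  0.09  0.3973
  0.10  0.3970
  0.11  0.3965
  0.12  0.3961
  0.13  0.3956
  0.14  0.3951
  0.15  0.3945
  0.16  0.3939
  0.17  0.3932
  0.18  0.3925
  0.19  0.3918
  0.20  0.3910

150.28

σ√T = 0.48·√0.75 = 0.4157
d₁ = [ln(450/480) + (0.067 − 0.037 + 0.48²/2)·0.75] / 0.4157 = [-0.0645 + 0.1089] / 0.4157 = 0.1067 ≈ 0.11
√T = √0.75 = 0.8660
φ(d₁) = φ(0.11) = 0.3965
exp(−qT) = exp(−0.037·0.75) = 0.9726
vega = S·exp(−qT)·φ(d₁)·√T = 450·0.9726·0.3965·0.8660 = 150.2823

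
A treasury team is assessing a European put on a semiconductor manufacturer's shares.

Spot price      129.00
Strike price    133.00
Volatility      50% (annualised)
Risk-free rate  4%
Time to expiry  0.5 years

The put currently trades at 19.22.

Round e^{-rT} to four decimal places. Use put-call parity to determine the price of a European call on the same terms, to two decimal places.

17.85

e^(−rT) = e^(−0.04·0.5) = 0.9802
Put-call parity: C − P = S − K·e^(−rT) = 129 − 133·0.9802 = 129 − 130.3666 = -1.3666
C = P + (C − P) = 19.22 + (-1.3666) = 17.8534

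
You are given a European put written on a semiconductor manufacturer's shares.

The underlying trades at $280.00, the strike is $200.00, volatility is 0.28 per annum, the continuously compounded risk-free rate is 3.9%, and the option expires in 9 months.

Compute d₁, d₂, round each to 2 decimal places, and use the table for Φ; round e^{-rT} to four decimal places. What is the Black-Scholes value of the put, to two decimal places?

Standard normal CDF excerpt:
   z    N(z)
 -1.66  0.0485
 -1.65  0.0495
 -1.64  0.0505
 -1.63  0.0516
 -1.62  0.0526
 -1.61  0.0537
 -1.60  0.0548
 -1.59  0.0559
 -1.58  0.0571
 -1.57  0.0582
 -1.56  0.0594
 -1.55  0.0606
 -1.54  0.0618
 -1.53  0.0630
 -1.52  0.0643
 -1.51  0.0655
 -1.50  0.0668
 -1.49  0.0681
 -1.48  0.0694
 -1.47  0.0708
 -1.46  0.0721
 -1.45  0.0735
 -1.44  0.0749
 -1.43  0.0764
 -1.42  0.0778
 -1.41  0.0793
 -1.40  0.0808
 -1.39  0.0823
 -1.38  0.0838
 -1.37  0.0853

$1.54

T = 0.75;  σ√T = 0.2425
d₁ = [ln(280/200) + (0.039 + 0.28²/2)·0.75] / 0.2425 = [0.3365 + 0.0587] / 0.2425 = 1.6295 ⇒ 1.63
d₂ = d₁ − σ√T = 1.6295 − 0.2425 = 1.3870 ⇒ 1.39
exp(−rT) = exp(−0.039·0.75) = 0.9712
P = 200·0.9712·N(-1.39) − 280·N(-1.63) = 200·0.9712·0.0823 − 280·0.0516 = 15.9860 − 14.4480 = 1.5380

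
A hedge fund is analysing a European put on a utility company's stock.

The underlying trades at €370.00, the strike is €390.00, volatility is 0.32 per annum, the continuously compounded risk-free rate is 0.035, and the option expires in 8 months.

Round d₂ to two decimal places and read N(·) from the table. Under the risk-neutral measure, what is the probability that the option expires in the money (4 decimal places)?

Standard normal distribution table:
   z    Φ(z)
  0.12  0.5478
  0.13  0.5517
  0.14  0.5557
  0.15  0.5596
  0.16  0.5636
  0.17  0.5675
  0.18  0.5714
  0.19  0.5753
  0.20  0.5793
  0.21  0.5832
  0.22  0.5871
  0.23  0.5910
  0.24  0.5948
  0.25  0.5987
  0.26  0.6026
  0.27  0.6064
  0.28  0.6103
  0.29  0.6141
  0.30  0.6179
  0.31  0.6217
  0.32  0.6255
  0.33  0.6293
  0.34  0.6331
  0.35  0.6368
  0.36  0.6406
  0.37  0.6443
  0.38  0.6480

0.5948

σ√T = 0.32 × 0.8165 = 0.2613
d₁ = [ln(370/390) + (0.035 + 0.32²/2)·0.6667] / 0.2613 = [-0.0526 + 0.0575] / 0.2613 = 0.0185 ≈ 0.02
d₂ = d₁ − σ√T = 0.0185 − 0.2613 = -0.2428 ≈ -0.24
Pr(exercise) under Q = N(−d₂) = N(0.24) = 0.5948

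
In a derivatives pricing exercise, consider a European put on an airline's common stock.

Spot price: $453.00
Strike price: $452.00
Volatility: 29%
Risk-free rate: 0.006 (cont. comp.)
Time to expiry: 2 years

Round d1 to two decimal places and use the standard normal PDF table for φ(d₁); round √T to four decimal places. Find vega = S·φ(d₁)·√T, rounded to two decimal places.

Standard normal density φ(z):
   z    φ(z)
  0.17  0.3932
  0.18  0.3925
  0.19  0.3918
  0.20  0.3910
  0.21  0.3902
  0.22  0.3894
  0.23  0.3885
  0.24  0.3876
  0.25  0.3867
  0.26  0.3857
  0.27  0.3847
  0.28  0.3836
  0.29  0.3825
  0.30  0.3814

248.31

T = 2;  σ√T = 0.4101
d₁ = [ln(453/452) + (0.006 + 0.29²/2)·2] / 0.4101 = [0.0022 + 0.0961] / 0.4101 = 0.2397 ≈ 0.24
√T = √2 = 1.4142
φ(d₁) = φ(0.24) = 0.3876
vega = S·φ(d₁)·√T = 453·0.3876·1.4142 = 248.3092
(The call has the same vega.)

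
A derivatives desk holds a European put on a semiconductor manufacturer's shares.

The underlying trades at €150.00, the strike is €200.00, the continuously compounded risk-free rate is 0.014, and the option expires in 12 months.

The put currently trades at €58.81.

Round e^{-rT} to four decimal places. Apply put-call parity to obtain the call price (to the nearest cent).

e^(−rT) = e^(−0.014·1) = 0.9861
Put-call parity: C − P = S − K·e^(−rT) = 150 − 200·0.9861 = 150 − 197.2200 = -47.2200
C = P + (C − P) = 58.81 + (-47.2200) = 11.5900

€11.59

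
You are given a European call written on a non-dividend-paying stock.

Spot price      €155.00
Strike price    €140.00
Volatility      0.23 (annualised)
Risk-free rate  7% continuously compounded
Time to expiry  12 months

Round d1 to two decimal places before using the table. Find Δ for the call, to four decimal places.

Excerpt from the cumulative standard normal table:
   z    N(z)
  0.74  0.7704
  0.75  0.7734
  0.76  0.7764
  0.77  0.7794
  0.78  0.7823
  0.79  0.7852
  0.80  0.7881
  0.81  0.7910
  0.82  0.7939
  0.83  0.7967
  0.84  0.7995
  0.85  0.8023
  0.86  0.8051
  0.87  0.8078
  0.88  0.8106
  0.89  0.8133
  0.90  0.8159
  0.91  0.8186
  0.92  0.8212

0.8051

T = 1;  σ√T = 0.2300
d₁ = [ln(155/140) + (0.07 + 0.23²/2)·1] / 0.2300 = [0.1018 + 0.0965] / 0.2300 = 0.8619 ⇒ 0.86
N(d₁) = N(0.86) = 0.8051
Δ_call = N(d₁) = 0.8051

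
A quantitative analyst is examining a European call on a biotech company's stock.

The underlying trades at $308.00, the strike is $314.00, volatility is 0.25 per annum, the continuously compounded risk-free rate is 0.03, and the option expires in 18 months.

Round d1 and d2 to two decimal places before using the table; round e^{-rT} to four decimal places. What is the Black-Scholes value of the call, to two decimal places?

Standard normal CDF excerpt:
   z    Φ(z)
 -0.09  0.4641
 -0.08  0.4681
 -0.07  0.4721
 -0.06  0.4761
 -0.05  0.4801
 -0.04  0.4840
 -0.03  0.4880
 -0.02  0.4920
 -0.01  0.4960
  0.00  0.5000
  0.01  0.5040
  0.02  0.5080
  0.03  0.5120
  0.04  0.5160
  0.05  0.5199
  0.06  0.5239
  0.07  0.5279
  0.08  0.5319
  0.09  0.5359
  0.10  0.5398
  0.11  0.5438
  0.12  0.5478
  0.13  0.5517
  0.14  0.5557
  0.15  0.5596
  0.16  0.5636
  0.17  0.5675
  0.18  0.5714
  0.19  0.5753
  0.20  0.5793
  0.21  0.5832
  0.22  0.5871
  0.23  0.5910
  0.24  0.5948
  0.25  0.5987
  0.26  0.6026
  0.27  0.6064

σ√T = 0.25 × 1.2247 = 0.3062
d₁ = [ln(308/314) + (0.03 + 0.25²/2)·1.5] / 0.3062 = [-0.0193 + 0.0919] / 0.3062 = 0.2371 ≈ 0.24
d₂ = d₁ − σ√T = 0.2371 − 0.3062 = -0.0691 ≈ -0.07
exp(−rT) = exp(−0.03·1.5) = 0.9560
N(d₁) = N(0.24) = 0.5948;  N(d₂) = N(-0.07) = 0.4721
C = 308·0.5948 − 314·0.9560·0.4721 = 183.1984 − 141.7169 = 41.4815

$41.48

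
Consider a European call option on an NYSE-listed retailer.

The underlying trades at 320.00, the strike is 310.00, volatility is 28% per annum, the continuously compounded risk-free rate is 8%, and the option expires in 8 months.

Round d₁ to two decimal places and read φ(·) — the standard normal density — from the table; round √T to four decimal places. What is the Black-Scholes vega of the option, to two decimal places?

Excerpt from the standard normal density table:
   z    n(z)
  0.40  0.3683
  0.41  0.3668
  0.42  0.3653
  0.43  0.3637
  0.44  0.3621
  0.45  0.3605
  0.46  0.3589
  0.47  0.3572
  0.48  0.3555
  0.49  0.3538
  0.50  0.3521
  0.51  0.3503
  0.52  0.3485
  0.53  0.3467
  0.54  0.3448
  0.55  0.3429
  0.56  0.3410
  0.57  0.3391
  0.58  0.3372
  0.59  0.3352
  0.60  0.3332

σ√T = 0.28·√0.6667 = 0.2286
d₁ = [ln(320/310) + (0.08 + ½·0.28²)·0.6667] / (σ√T) = (0.0317 + 0.0795) / 0.2286 = 0.4865 → 0.49
√T = √0.6667 = 0.8165
φ(d₁) = φ(0.49) = 0.3538
vega = S·φ(d₁)·√T = 320·0.3538·0.8165 = 92.4409

92.44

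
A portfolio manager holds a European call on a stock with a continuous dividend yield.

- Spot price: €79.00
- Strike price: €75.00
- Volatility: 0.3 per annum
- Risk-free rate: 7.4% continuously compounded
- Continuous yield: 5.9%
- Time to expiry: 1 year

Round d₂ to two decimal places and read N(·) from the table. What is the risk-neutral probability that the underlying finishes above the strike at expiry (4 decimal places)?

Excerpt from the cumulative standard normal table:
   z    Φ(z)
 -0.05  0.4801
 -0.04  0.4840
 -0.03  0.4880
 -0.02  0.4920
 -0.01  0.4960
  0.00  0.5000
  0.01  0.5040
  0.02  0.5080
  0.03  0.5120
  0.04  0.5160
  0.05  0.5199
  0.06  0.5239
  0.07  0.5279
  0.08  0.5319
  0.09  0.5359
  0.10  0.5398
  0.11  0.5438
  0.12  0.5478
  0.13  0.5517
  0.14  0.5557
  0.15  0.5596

0.5279

σ√T = 0.3 × 1.0000 = 0.3000
d₁ = [ln(79/75) + (0.074 − 0.059 + ½·0.3²)·1] / (σ√T) = (0.0520 + 0.0600) / 0.3000 = 0.3732 which rounds to 0.37
d₂ = 0.3732 − 0.3000 = 0.0732 which rounds to 0.07
Risk-neutral Pr[S_T > K] = N(d₂) = N(0.07) = 0.5279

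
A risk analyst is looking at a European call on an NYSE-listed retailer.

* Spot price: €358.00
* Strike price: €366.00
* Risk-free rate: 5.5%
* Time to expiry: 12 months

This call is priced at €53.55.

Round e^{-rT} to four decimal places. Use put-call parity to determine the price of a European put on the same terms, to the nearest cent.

e^(−rT) = e^(−0.055·1) = 0.9465
Put-call parity: C − P = S − K·e^(−rT) = 358 − 366·0.9465 = 358 − 346.4190 = 11.5810
P = C − (C − P) = 53.55 − (11.5810) = 41.9690

€41.97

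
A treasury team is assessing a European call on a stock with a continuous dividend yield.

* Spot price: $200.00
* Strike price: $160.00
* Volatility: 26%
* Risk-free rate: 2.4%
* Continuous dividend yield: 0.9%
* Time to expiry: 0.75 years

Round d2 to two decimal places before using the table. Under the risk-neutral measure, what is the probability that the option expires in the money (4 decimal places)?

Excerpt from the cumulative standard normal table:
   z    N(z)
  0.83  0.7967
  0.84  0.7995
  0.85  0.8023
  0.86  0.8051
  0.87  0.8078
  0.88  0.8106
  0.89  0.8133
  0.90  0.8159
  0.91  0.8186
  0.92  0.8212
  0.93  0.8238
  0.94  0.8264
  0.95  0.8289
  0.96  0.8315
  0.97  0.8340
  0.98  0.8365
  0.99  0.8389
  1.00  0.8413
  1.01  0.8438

σ√T = 0.26 × 0.8660 = 0.2252
d₁ = [ln(200/160) + (0.024 − 0.009 + ½·0.26²)·0.75] / (σ√T) = (0.2231 + 0.0366) / 0.2252 = 1.1536 → 1.15
d₂ = 1.1536 − 0.2252 = 0.9284 → 0.93
Pr(exercise) under Q = N(d₂) = 0.8238

0.8238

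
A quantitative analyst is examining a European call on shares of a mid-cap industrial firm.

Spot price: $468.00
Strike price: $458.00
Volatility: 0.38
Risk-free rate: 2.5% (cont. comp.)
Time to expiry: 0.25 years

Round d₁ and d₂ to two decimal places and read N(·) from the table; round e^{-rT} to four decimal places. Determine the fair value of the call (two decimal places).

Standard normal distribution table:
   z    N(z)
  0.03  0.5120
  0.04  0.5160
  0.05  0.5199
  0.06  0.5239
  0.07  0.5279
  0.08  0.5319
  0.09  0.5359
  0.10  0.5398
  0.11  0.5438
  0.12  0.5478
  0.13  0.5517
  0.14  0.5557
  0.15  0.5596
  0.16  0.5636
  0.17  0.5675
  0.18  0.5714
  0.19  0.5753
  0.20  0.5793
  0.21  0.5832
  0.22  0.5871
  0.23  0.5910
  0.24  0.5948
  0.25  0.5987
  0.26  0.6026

σ√T = 0.38·√0.25 = 0.1900
ln(S/K) + (r + σ²/2)T = ln(468/458) + (0.025 + 0.38²/2)·0.25 = 0.0216 + 0.0243 = 0.0459
d₁ = 0.0459 / 0.1900 = 0.2416 which rounds to 0.24
d₂ = d₁ − σ√T = 0.2416 − 0.1900 = 0.0516 which rounds to 0.05
e^(−rT) = e^(−0.025·0.25) = 0.9938
N(d₁) = N(0.24) = 0.5948;  N(d₂) = N(0.05) = 0.5199
C = 468·0.5948 − 458·0.9938·0.5199 = 278.3664 − 236.6379 = 41.7285

$41.73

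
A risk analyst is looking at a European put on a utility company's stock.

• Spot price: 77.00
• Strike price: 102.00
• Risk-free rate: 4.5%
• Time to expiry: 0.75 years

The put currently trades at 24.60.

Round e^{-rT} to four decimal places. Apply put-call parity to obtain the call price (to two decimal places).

2.99

exp(−rT) = exp(−0.045·0.75) = 0.9668
Put-call parity: C − P = S − K·e^(−rT) = 77 − 102·0.9668 = 77 − 98.6136 = -21.6136
C = P + (C − P) = 24.60 + (-21.6136) = 2.9864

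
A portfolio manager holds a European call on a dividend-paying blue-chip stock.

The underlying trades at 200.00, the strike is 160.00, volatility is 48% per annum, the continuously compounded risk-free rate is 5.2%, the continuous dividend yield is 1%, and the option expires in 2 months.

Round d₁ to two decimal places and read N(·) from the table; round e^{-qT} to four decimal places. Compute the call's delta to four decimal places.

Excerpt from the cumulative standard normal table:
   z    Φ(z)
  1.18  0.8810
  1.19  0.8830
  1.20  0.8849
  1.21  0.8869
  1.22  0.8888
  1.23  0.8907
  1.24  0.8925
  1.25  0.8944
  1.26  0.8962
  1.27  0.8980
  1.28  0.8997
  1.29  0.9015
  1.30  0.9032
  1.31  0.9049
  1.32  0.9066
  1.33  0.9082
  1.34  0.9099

σ√T = 0.48·√0.1667 = 0.1960
d₁ = [ln(200/160) + (0.052 − 0.01 + 0.48²/2)·0.1667] / 0.1960 = [0.2231 + 0.0262] / 0.1960 = 1.2724 → 1.27
N(d₁) = N(1.27) = 0.8980
Δ_call = exp(−qT)·N(d₁) = 0.9983·0.8980 = 0.8965

0.8965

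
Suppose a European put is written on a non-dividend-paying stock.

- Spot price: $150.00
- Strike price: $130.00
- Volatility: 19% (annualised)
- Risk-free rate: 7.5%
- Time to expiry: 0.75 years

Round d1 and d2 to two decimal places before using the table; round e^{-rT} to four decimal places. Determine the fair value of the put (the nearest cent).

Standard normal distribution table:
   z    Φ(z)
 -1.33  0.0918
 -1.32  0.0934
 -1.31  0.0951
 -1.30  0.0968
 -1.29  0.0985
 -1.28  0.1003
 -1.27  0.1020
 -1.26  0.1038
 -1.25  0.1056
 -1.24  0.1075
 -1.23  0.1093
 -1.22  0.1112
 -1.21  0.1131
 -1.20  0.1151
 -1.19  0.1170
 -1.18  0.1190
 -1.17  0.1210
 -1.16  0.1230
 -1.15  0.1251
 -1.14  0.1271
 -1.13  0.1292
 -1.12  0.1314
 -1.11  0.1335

T = 0.75;  σ√T = 0.1645
ln(S/K) + (r + σ²/2)T = ln(150/130) + (0.075 + 0.19²/2)·0.75 = 0.1431 + 0.0698 = 0.2129
d₁ = 0.2129 / 0.1645 = 1.2938 ≈ 1.29
d₂ = d₁ − σ√T = 1.2938 − 0.1645 = 1.1293 ≈ 1.13
exp(−rT) = exp(−0.075·0.75) = 0.9453
N(−d₂) = N(-1.13) = 0.1292;  N(−d₁) = N(-1.29) = 0.0985
P = 130·0.9453·0.1292 − 150·0.0985 = 15.8773 − 14.7750 = 1.1023

$1.10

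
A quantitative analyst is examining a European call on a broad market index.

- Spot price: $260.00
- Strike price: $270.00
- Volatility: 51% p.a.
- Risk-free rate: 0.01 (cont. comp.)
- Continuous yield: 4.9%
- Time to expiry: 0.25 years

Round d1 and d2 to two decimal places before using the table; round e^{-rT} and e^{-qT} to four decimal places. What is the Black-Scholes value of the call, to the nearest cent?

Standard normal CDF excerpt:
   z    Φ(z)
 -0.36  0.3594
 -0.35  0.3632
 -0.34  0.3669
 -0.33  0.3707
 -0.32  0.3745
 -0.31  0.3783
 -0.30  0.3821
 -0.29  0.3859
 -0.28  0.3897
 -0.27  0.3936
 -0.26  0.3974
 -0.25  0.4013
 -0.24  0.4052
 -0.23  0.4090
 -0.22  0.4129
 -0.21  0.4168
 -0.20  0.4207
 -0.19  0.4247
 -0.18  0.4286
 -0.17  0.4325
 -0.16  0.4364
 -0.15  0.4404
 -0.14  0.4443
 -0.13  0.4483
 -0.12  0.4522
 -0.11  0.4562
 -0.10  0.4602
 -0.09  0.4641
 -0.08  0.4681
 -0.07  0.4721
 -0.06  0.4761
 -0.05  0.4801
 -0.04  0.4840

T = 0.25;  σ√T = 0.2550
d₁ = [ln(260/270) + (0.01 − 0.049 + 0.51²/2)·0.25] / 0.2550 = [-0.0377 + 0.0228] / 0.2550 = -0.0587 ≈ -0.06
d₂ = d₁ − σ√T = -0.0587 − 0.2550 = -0.3137 ≈ -0.31
e^(−qT) = e^(−0.049·0.25) = 0.9878;  e^(−rT) = e^(−0.01·0.25) = 0.9975
N(d₁) = N(-0.06) = 0.4761;  N(d₂) = N(-0.31) = 0.3783
C = 260·0.9878·0.4761 − 270·0.9975·0.3783 = 122.2758 − 101.8856 = 20.3902

$20.39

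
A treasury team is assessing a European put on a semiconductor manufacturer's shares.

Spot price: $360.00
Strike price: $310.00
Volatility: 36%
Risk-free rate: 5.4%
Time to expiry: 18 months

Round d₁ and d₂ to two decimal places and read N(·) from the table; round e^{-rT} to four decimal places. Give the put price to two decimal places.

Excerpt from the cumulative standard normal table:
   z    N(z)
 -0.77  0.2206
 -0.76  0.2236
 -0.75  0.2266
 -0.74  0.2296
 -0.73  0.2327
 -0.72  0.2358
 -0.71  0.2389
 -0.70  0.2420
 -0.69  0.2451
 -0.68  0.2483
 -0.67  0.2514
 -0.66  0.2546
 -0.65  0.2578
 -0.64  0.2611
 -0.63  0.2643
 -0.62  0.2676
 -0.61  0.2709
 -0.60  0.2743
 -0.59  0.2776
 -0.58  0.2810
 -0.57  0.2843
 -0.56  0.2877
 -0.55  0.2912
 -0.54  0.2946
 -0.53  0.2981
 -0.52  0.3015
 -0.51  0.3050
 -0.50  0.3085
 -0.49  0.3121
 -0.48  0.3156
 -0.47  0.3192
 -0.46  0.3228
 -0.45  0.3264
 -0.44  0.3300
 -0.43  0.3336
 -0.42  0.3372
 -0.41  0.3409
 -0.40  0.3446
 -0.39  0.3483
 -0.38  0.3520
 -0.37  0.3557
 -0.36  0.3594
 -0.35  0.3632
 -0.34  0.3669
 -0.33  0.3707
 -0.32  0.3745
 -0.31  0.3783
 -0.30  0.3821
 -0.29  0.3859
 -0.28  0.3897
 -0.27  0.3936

T = 1.5;  σ√T = 0.4409
d₁ = [ln(360/310) + (0.054 + 0.36²/2)·1.5] / 0.4409 = [0.1495 + 0.1782] / 0.4409 = 0.7433 → 0.74
d₂ = d₁ − σ√T = 0.7433 − 0.4409 = 0.3024 → 0.30
exp(−rT) = exp(−0.054·1.5) = 0.9222
N(−d₂) = N(-0.30) = 0.3821;  N(−d₁) = N(-0.74) = 0.2296
P = 310·0.9222·0.3821 − 360·0.2296 = 109.2355 − 82.6560 = 26.5795

$26.58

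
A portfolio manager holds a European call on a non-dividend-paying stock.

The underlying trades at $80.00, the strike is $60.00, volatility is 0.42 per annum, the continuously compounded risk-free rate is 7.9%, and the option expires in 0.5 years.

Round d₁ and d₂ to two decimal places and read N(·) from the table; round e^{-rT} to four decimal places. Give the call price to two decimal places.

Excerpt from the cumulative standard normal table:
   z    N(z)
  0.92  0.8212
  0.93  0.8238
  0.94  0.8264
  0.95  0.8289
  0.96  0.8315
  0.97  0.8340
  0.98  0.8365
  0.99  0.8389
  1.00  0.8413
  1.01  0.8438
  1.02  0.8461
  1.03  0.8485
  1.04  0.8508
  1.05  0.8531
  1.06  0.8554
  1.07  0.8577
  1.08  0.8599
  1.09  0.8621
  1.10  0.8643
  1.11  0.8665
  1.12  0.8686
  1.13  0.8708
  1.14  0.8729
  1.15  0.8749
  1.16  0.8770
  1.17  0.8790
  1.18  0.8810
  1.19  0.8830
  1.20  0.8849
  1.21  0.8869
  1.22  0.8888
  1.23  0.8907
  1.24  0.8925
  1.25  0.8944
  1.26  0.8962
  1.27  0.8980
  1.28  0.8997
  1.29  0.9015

σ√T = 0.42·√0.5 = 0.2970
d₁ = [ln(80/60) + (0.079 + 0.42²/2)·0.5] / 0.2970 = [0.2877 + 0.0836] / 0.2970 = 1.2502 which rounds to 1.25
d₂ = d₁ − σ√T = 1.2502 − 0.2970 = 0.9532 which rounds to 0.95
e^(−rT) = e^(−0.079·0.5) = 0.9613
N(d₁) = N(1.25) = 0.8944;  N(d₂) = N(0.95) = 0.8289
C = 80·0.8944 − 60·0.9613·0.8289 = 71.5520 − 47.8093 = 23.7427

$23.74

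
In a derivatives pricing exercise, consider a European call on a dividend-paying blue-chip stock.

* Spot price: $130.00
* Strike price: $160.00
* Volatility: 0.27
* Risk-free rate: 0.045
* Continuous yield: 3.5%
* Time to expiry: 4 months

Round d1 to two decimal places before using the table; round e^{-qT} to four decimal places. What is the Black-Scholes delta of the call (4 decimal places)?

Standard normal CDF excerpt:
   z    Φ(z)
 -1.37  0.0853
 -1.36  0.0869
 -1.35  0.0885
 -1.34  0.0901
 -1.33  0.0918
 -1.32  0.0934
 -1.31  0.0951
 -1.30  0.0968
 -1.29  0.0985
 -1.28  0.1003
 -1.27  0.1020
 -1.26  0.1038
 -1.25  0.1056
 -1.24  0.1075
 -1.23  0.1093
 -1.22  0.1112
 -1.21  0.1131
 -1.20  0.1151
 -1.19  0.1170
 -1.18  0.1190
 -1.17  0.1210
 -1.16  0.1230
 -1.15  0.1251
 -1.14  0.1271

σ√T = 0.27 × 0.5774 = 0.1559
d₁ = [ln(130/160) + (0.045 − 0.035 + 0.27²/2)·0.3333] / 0.1559 = [-0.2076 + 0.0155] / 0.1559 = -1.2327 ≈ -1.23
N(d₁) = N(-1.23) = 0.1093
Δ_call = exp(−qT)·N(d₁) = 0.9884·0.1093 = 0.1080

0.1080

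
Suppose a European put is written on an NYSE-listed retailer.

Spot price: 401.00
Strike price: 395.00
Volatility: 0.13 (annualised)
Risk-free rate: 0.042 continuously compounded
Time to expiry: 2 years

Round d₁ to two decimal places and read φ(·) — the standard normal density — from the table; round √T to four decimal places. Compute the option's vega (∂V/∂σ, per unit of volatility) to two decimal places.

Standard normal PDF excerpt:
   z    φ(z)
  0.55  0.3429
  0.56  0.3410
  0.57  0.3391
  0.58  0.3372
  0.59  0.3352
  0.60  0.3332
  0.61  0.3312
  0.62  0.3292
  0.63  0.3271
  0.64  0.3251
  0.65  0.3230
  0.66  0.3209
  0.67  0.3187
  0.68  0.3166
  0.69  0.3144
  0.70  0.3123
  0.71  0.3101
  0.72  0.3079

σ√T = 0.13 × 1.4142 = 0.1838
d₁ = [ln(401/395) + (0.042 + ½·0.13²)·2] / (σ√T) = (0.0151 + 0.1009) / 0.1838 = 0.6308 which rounds to 0.63
√T = √2 = 1.4142
φ(d₁) = φ(0.63) = 0.3271
vega = S·φ(d₁)·√T = 401·0.3271·1.4142 = 185.4965

185.50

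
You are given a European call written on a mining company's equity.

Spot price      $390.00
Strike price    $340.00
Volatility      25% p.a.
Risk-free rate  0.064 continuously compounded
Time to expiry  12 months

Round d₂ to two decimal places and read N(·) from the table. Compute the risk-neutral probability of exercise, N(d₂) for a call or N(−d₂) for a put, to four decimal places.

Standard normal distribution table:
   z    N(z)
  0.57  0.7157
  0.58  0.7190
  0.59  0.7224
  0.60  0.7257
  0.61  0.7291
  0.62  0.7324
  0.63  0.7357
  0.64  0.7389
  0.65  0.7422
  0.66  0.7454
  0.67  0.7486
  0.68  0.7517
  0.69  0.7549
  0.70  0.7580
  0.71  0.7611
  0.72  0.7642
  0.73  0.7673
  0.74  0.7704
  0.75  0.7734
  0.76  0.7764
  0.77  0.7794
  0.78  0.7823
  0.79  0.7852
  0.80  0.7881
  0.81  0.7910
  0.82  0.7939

0.7517

σ√T = 0.25·√1 = 0.2500
d₁ = [ln(390/340) + (0.064 + 0.25²/2)·1] / 0.2500 = [0.1372 + 0.0953] / 0.2500 = 0.9298 → 0.93
d₂ = d₁ − σ√T = 0.9298 − 0.2500 = 0.6798 → 0.68
Pr(exercise) under Q = N(d₂) = 0.7517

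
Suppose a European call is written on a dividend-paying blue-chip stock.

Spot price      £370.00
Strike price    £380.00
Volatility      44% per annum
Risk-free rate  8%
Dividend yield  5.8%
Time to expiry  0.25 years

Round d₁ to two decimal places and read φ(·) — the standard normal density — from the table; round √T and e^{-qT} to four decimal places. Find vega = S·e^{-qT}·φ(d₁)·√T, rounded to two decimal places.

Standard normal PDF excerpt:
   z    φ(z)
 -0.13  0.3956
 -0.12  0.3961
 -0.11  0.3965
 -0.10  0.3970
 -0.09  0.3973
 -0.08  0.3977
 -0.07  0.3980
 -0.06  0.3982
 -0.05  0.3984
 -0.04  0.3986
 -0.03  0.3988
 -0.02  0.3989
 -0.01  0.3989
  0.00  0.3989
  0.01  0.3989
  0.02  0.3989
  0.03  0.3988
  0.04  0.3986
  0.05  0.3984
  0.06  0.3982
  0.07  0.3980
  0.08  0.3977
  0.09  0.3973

σ√T = 0.44·√0.25 = 0.2200
d₁ = [ln(370/380) + (0.08 − 0.058 + 0.44²/2)·0.25] / 0.2200 = [-0.0267 + 0.0297] / 0.2200 = 0.0138 → 0.01
√T = √0.25 = 0.5000
φ(d₁) = φ(0.01) = 0.3989
e^(−qT) = e^(−0.058·0.25) = 0.9856
vega = S·e^(−qT)·φ(d₁)·√T = 370·0.9856·0.3989·0.5000 = 72.7338
(Call and put vega coincide under Black-Scholes.)

72.73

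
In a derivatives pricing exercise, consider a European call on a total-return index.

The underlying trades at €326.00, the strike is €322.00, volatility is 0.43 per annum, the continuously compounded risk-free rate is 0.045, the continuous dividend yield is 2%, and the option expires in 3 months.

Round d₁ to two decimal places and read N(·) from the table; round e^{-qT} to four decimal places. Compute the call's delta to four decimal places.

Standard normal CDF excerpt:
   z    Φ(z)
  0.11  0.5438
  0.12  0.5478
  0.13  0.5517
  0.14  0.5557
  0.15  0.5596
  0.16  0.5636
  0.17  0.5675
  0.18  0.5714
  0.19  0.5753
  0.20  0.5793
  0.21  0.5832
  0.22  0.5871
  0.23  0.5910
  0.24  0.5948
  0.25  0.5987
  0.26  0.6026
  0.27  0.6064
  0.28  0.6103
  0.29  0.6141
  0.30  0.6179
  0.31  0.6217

0.5724

σ√T = 0.43 × 0.5000 = 0.2150
d₁ = [ln(326/322) + (0.045 − 0.02 + ½·0.43²)·0.25] / (σ√T) = (0.0123 + 0.0294) / 0.2150 = 0.1940 which rounds to 0.19
N(d₁) = N(0.19) = 0.5753
Δ_call = e^(−qT)·N(d₁) = 0.9950·0.5753 = 0.5724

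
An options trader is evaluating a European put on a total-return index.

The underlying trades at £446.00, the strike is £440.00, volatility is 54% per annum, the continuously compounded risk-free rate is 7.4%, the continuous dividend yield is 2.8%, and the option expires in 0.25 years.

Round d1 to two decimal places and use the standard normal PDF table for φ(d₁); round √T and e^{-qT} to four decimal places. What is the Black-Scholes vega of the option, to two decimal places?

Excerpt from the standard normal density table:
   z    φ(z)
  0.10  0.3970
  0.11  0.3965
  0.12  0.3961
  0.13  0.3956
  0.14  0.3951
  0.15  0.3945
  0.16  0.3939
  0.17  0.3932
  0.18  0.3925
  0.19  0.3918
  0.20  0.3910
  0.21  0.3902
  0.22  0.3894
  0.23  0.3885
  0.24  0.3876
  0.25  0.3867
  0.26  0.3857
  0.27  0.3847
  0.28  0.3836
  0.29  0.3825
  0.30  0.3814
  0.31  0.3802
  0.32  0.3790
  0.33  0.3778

σ√T = 0.54·√0.25 = 0.2700
d₁ = [ln(446/440) + (0.074 − 0.028 + 0.54²/2)·0.25] / 0.2700 = [0.0135 + 0.0480] / 0.2700 = 0.2278 ≈ 0.23
√T = √0.25 = 0.5000
φ(d₁) = φ(0.23) = 0.3885
e^(−qT) = e^(−0.028·0.25) = 0.9930
vega = S·e^(−qT)·φ(d₁)·√T = 446·0.9930·0.3885·0.5000 = 86.0291

86.03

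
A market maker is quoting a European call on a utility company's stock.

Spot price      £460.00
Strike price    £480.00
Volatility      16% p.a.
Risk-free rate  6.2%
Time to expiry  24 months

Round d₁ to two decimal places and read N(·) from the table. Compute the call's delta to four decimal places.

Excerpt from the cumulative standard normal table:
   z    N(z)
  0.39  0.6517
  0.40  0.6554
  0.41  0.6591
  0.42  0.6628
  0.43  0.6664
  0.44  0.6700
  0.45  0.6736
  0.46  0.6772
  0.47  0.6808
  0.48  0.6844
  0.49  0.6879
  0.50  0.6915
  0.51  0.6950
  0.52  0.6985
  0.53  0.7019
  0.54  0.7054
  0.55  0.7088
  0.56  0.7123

T = 2;  σ√T = 0.2263
d₁ = [ln(460/480) + (0.062 + 0.16²/2)·2] / 0.2263 = [-0.0426 + 0.1496] / 0.2263 = 0.4731 ⇒ 0.47
N(d₁) = N(0.47) = 0.6808
Δ_call = N(d₁) = 0.6808

0.6808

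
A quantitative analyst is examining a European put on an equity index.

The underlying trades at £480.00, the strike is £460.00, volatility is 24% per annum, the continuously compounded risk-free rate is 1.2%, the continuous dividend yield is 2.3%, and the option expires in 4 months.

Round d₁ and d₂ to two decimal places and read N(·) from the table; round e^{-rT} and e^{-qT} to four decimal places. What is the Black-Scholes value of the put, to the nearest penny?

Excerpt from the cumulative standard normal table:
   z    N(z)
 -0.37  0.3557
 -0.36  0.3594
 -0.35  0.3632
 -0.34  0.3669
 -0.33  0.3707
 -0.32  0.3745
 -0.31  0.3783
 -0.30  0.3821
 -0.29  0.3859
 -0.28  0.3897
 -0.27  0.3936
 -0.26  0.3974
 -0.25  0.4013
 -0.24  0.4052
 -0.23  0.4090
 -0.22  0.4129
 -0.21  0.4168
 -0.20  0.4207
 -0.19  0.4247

σ√T = 0.24·√0.3333 = 0.1386
ln(S/K) + (r − q + σ²/2)T = ln(480/460) + (0.012 − 0.023 + 0.24²/2)·0.3333 = 0.0426 + 0.0059 = 0.0485
d₁ = 0.0485 / 0.1386 = 0.3500 which rounds to 0.35
d₂ = d₁ − σ√T = 0.3500 − 0.1386 = 0.2114 which rounds to 0.21
e^(−qT) = e^(−0.023·0.3333) = 0.9924;  e^(−rT) = e^(−0.012·0.3333) = 0.9960
P = 460·0.9960·N(-0.21) − 480·0.9924·N(-0.35) = 460·0.9960·0.4168 − 480·0.9924·0.3632 = 190.9611 − 173.0110 = 17.9500

£17.95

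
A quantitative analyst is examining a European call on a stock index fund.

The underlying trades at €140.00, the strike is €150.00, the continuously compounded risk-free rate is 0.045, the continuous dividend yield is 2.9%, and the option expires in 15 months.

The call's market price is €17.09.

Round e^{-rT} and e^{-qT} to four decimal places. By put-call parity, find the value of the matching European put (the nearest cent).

€23.87

e^(−qT) = e^(−0.029·1.25) = 0.9644;  e^(−rT) = e^(−0.045·1.25) = 0.9453
Put-call parity: C − P = S·e^(−qT) − K·e^(−rT) = 140·0.9644 − 150·0.9453 = 135.0160 − 141.7950 = -6.7790
P = C − (C − P) = 17.09 − (-6.7790) = 23.8690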